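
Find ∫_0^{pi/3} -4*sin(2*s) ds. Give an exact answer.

-3

An antiderivative is F(s) = 2*cos(2*s).
Then F(pi/3) - F(0) = (-1) - (2) = -3.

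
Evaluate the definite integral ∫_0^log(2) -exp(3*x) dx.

An antiderivative is F(x) = -exp(3*x)/3.
Then F(log(2)) - F(0) = (-8/3) - (-1/3) = -7/3.

-7/3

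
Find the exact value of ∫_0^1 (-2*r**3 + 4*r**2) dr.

By the power rule, an antiderivative is F(r) = -r**4/2 + 4*r**3/3.
Then F(1) - F(0) = (5/6) - (0) = 5/6.

5/6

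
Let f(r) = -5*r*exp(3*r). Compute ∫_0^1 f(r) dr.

-10*exp(3)/9 - 5/9

Integrate by parts once (u = r, dv = -5*exp(3*r) dr).
An antiderivative is F(r) = (-15*r + 5)*exp(3*r)/9.
Then F(1) - F(0) = (-10*exp(3)/9) - (5/9) = -10*exp(3)/9 - 5/9.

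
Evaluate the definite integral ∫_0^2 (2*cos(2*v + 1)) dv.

sin(5) - sin(1)

Let u = 2*v + 1, so du = 2 dv. When v = 0, u = 1; when v = 2, u = 5.
The integral becomes ∫ cos(u) du from 1 to 5, with antiderivative sin(u).
Back in v: F(v) = sin(2*v + 1).
Then F(2) - F(0) = (sin(5)) - (sin(1)) = sin(5) - sin(1).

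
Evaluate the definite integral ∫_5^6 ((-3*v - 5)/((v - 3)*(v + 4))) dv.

Factor the denominator: v**2 + v - 12 = (v + 4)(v - 3).
Partial fractions: (-3*v - 5)/((v - 3)*(v + 4)) = -1/(v + 4) - 2/(v - 3).
An antiderivative is F(v) = -2*log(v - 3) - log(v + 4).
Then F(6) - F(5) = (-log(90)) - (-log(36)) = log(2/5).

log(2/5)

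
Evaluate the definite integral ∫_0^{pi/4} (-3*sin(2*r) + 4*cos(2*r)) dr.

1/2

An antiderivative is F(r) = 2*sin(2*r) + 3*cos(2*r)/2.
Then F(pi/4) - F(0) = (2) - (3/2) = 1/2.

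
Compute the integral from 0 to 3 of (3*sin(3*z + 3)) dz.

Let u = 3*z + 3, so du = 3 dz. When z = 0, u = 3; when z = 3, u = 12.
The integral becomes ∫ sin(u) du from 3 to 12, with antiderivative -cos(u).
Back in z: F(z) = -cos(3*z + 3).
Then F(3) - F(0) = (-cos(12)) - (-cos(3)) = cos(3) - cos(12).

cos(3) - cos(12)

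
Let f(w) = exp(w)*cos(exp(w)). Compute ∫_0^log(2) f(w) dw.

-sin(1) + sin(2)

Let u = exp(w), so du = exp(w) dw. When w = 0, u = 1; when w = log(2), u = 2.
The integral becomes ∫ cos(u) du from 1 to 2, with antiderivative sin(u).
Back in w: F(w) = sin(exp(w)).
Then F(log(2)) - F(0) = (sin(2)) - (sin(1)) = -sin(1) + sin(2).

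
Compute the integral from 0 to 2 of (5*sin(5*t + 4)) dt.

cos(4) - cos(14)

Let u = 5*t + 4, so du = 5 dt. When t = 0, u = 4; when t = 2, u = 14.
The integral becomes ∫ sin(u) du from 4 to 14, with antiderivative -cos(u).
Back in t: F(t) = -cos(5*t + 4).
Then F(2) - F(0) = (-cos(14)) - (-cos(4)) = cos(4) - cos(14).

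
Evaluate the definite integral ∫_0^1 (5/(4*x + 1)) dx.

An antiderivative is F(x) = 5*log(4*x + 1)/4.
Then F(1) - F(0) = (5*log(5)/4) - (0) = 5*log(5)/4.

5*log(5)/4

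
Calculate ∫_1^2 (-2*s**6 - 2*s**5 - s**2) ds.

By the power rule, an antiderivative is F(s) = -2*s**7/7 - s**6/3 - s**3/3.
Then F(2) - F(1) = (-424/7) - (-20/21) = -1252/21.

-1252/21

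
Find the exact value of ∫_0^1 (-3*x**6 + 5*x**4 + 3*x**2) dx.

By the power rule, an antiderivative is F(x) = -3*x**7/7 + x**5 + x**3.
Then F(1) - F(0) = (11/7) - (0) = 11/7.

11/7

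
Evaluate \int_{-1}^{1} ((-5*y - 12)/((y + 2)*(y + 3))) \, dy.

Factor the denominator: y**2 + 5*y + 6 = (y + 3)(y + 2).
Partial fractions: (-5*y - 12)/((y + 2)*(y + 3)) = -3/(y + 3) - 2/(y + 2).
An antiderivative is F(y) = -2*log(y + 2) - 3*log(y + 3).
Then F(1) - F(-1) = (-6*log(2) - 2*log(3)) - (-log(8)) = -log(72).

-log(72)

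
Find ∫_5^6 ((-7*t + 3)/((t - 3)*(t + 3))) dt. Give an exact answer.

Factor the denominator: t**2 - 9 = (t + 3)(t - 3).
Partial fractions: (-7*t + 3)/((t - 3)*(t + 3)) = -4/(t + 3) - 3/(t - 3).
An antiderivative is F(t) = -3*log(t - 3) - 4*log(t + 3).
Then F(6) - F(5) = (-11*log(3)) - (-15*log(2)) = -11*log(3) + 15*log(2).

-11*log(3) + 15*log(2)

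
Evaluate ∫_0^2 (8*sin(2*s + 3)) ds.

4*cos(3) - 4*cos(7)

Let u = 2*s + 3, so du = 2 ds. When s = 0, u = 3; when s = 2, u = 7.
The integral becomes 4·∫ sin(u) du from 3 to 7, with antiderivative -4*cos(u).
Back in s: F(s) = -4*cos(2*s + 3).
Then F(2) - F(0) = (-4*cos(7)) - (-4*cos(3)) = 4*cos(3) - 4*cos(7).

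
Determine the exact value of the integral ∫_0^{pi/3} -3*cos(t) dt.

An antiderivative is F(t) = -3*sin(t).
Then F(pi/3) - F(0) = (-3*sqrt(3)/2) - (0) = -3*sqrt(3)/2.

-3*sqrt(3)/2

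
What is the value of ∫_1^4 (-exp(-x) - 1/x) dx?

An antiderivative is F(x) = -log(x) + exp(-x).
Then F(4) - F(1) = ((1 - log(4**exp(4)))*exp(-4)) - (exp(-1)) = (-log(4**exp(4)) - exp(3) + 1)*exp(-4).

(-log(4**exp(4)) - exp(3) + 1)*exp(-4)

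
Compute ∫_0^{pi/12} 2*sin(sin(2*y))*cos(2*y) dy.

1 - cos(1/2)

Let u = sin(2*y), so du = 2*cos(2*y) dy. When y = 0, u = 0; when y = pi/12, u = 1/2.
The integral becomes ∫ sin(u) du from 0 to 1/2, with antiderivative -cos(u).
Back in y: F(y) = -cos(sin(2*y)).
Then F(pi/12) - F(0) = (-cos(1/2)) - (-1) = 1 - cos(1/2).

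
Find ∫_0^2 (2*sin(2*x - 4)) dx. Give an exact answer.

-1 + cos(4)

Let u = 2*x - 4, so du = 2 dx. When x = 0, u = -4; when x = 2, u = 0.
The integral becomes ∫ sin(u) du from -4 to 0, with antiderivative -cos(u).
Back in x: F(x) = -cos(2*x - 4).
Then F(2) - F(0) = (-1) - (-cos(4)) = -1 + cos(4).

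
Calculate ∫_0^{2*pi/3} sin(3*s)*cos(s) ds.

Use the identity sin(3*s)cos(s) = [sin(4*s) + sin(2*s)]/2.
An antiderivative is F(s) = -cos(2*s)/4 - cos(4*s)/8.
Then F(2*pi/3) - F(0) = (3/16) - (-3/8) = 9/16.

9/16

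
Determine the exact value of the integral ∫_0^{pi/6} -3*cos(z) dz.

An antiderivative is F(z) = -3*sin(z).
Then F(pi/6) - F(0) = (-3/2) - (0) = -3/2.

-3/2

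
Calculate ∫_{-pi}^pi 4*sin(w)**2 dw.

4*pi

Use the identity sin^2(w) = (1 - cos(2*w))/2.
An antiderivative is F(w) = 2*w - sin(2*w).
Then F(pi) - F(-pi) = (2*pi) - (-2*pi) = 4*pi.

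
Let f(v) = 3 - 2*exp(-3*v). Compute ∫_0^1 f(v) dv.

An antiderivative is F(v) = 3*v + 2*exp(-3*v)/3.
Then F(1) - F(0) = (2*exp(-3)/3 + 3) - (2/3) = 2*exp(-3)/3 + 7/3.

2*exp(-3)/3 + 7/3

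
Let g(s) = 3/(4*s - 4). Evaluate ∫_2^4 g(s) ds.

An antiderivative is F(s) = 3*log(4*s - 4)/4.
Then F(4) - F(2) = (3*log(12)/4) - (3*log(2)/2) = 3*log(3)/4.

3*log(3)/4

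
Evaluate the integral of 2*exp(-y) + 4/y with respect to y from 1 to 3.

-2*exp(-3) + 2*exp(-1) + 4*log(3)

An antiderivative is F(y) = 4*log(y) - 2*exp(-y).
Then F(3) - F(1) = (-2*exp(-3) + 4*log(3)) - (-2*exp(-1)) = -2*exp(-3) + 2*exp(-1) + 4*log(3).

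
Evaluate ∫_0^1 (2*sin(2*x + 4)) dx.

-cos(6) + cos(4)

Let u = 2*x + 4, so du = 2 dx. When x = 0, u = 4; when x = 1, u = 6.
The integral becomes ∫ sin(u) du from 4 to 6, with antiderivative -cos(u).
Back in x: F(x) = -cos(2*x + 4).
Then F(1) - F(0) = (-cos(6)) - (-cos(4)) = -cos(6) + cos(4).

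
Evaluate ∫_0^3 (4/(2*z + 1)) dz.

log(49)

An antiderivative is F(z) = 2*log(2*z + 1).
Then F(3) - F(0) = (log(49)) - (0) = log(49).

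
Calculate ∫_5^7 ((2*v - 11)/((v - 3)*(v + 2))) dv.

-3*log(7) - log(2) + 6*log(3)

Factor the denominator: v**2 - v - 6 = (v + 2)(v - 3).
Partial fractions: (2*v - 11)/((v - 3)*(v + 2)) = 3/(v + 2) - 1/(v - 3).
An antiderivative is F(v) = -log(v - 3) + 3*log(v + 2).
Then F(7) - F(5) = (-2*log(2) + 6*log(3)) - (-log(2) + 3*log(7)) = -3*log(7) - log(2) + 6*log(3).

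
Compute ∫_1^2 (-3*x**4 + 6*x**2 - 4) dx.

By the power rule, an antiderivative is F(x) = -3*x**5/5 + 2*x**3 - 4*x.
Then F(2) - F(1) = (-56/5) - (-13/5) = -43/5.

-43/5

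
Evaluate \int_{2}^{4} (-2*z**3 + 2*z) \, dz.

By the power rule, an antiderivative is F(z) = -z**4/2 + z**2.
Then F(4) - F(2) = (-112) - (-4) = -108.

-108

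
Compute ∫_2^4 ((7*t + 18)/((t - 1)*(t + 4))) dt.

4*log(2) + 3*log(3)

Factor the denominator: t**2 + 3*t - 4 = (t + 4)(t - 1).
Partial fractions: (7*t + 18)/((t - 1)*(t + 4)) = 2/(t + 4) + 5/(t - 1).
An antiderivative is F(t) = 5*log(t - 1) + 2*log(t + 4).
Then F(4) - F(2) = (6*log(2) + 5*log(3)) - (log(36)) = 4*log(2) + 3*log(3).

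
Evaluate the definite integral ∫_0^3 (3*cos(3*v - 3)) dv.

Let u = 3*v - 3, so du = 3 dv. When v = 0, u = -3; when v = 3, u = 6.
The integral becomes ∫ cos(u) du from -3 to 6, with antiderivative sin(u).
Back in v: F(v) = sin(3*v - 3).
Then F(3) - F(0) = (sin(6)) - (-sin(3)) = sin(6) + sin(3).

sin(6) + sin(3)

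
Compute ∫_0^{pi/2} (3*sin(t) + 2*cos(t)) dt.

5

An antiderivative is F(t) = 2*sin(t) - 3*cos(t).
Then F(pi/2) - F(0) = (2) - (-3) = 5.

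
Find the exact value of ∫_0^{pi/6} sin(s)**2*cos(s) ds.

1/24

Let u = sin(s), so du = cos(s) ds. When s = 0, u = 0; when s = pi/6, u = 1/2.
The integral becomes ∫ u**2 du from 0 to 1/2, with antiderivative u**3/3.
Back in s: F(s) = sin(s)**3/3.
Then F(pi/6) - F(0) = (1/24) - (0) = 1/24.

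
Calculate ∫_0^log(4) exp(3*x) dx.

21

Let u = exp(x), so du = exp(x) dx. When x = 0, u = 1; when x = log(4), u = 4.
The integral becomes ∫ u**2 du from 1 to 4, with antiderivative u**3/3.
Back in x: F(x) = exp(3*x)/3.
Then F(log(4)) - F(0) = (64/3) - (1/3) = 21.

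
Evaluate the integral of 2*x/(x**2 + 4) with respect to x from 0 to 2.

log(2)

Let u = x**2 + 4, so du = 2*x dx. When x = 0, u = 4; when x = 2, u = 8.
The integral becomes ∫ 1/u du from 4 to 8, with antiderivative log(u).
Back in x: F(x) = log(x**2 + 4).
Then F(2) - F(0) = (log(8)) - (log(4)) = log(2).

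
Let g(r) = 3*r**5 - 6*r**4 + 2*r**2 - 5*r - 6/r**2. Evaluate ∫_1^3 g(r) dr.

By the power rule, an antiderivative is F(r) = r**6/2 - 6*r**5/5 + 2*r**3/3 - 5*r**2/2 + 6/r.
Then F(3) - F(1) = (352/5) - (52/15) = 1004/15.

1004/15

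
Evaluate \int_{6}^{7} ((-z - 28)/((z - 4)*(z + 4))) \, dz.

Factor the denominator: z**2 - 16 = (z + 4)(z - 4).
Partial fractions: (-z - 28)/((z - 4)*(z + 4)) = 3/(z + 4) - 4/(z - 4).
An antiderivative is F(z) = -4*log(z - 4) + 3*log(z + 4).
Then F(7) - F(6) = (-4*log(3) + 3*log(11)) - (-log(2) + 3*log(5)) = -3*log(5) - 4*log(3) + log(2) + 3*log(11).

-3*log(5) - 4*log(3) + log(2) + 3*log(11)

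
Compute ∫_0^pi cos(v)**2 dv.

Use the identity cos^2(v) = (1 + cos(2*v))/2.
An antiderivative is F(v) = v/2 + sin(2*v)/4.
Then F(pi) - F(0) = (pi/2) - (0) = pi/2.

pi/2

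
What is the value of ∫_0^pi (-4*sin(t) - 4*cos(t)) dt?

An antiderivative is F(t) = -4*sin(t) + 4*cos(t).
Then F(pi) - F(0) = (-4) - (4) = -8.

-8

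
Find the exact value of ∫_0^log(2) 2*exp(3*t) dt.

14/3

Let u = exp(t), so du = exp(t) dt. When t = 0, u = 1; when t = log(2), u = 2.
The integral becomes 2·∫ u**2 du from 1 to 2, with antiderivative 2*u**3/3.
Back in t: F(t) = 2*exp(3*t)/3.
Then F(log(2)) - F(0) = (16/3) - (2/3) = 14/3.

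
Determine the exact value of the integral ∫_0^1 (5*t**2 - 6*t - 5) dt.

-19/3

By the power rule, an antiderivative is F(t) = 5*t**3/3 - 3*t**2 - 5*t.
Then F(1) - F(0) = (-19/3) - (0) = -19/3.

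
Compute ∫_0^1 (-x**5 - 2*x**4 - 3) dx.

-107/30

By the power rule, an antiderivative is F(x) = -x**6/6 - 2*x**5/5 - 3*x.
Then F(1) - F(0) = (-107/30) - (0) = -107/30.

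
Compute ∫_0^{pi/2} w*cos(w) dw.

-1 + pi/2

Integrate by parts once (u = w, dv = cos(w) dw).
An antiderivative is F(w) = w*sin(w) + cos(w).
Then F(pi/2) - F(0) = (pi/2) - (1) = -1 + pi/2.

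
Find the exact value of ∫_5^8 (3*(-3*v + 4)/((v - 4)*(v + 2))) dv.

Factor the denominator: v**2 - 2*v - 8 = (v + 2)(v - 4).
Partial fractions: 3*(-3*v + 4)/((v - 4)*(v + 2)) = -5/(v + 2) - 4/(v - 4).
An antiderivative is F(v) = -4*log(v - 4) - 5*log(v + 2).
Then F(8) - F(5) = (-13*log(2) - 5*log(5)) - (-5*log(7)) = -13*log(2) - 5*log(5) + 5*log(7).

-13*log(2) - 5*log(5) + 5*log(7)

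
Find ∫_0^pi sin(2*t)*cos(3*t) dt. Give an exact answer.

-4/5

Use the identity sin(2*t)cos(3*t) = [sin(5*t) + sin(-t)]/2.
An antiderivative is F(t) = cos(t)/2 - cos(5*t)/10.
Then F(pi) - F(0) = (-2/5) - (2/5) = -4/5.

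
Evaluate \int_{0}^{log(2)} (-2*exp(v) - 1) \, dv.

-2 - log(2)

An antiderivative is F(v) = -v - 2*exp(v).
Then F(log(2)) - F(0) = (-4 - log(2)) - (-2) = -2 - log(2).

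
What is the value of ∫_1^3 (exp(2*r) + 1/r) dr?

-exp(2)/2 + log(3) + exp(6)/2

An antiderivative is F(r) = exp(2*r)/2 + log(r).
Then F(3) - F(1) = (log(3) + exp(6)/2) - (exp(2)/2) = -exp(2)/2 + log(3) + exp(6)/2.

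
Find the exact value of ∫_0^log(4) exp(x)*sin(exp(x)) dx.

Let u = exp(x), so du = exp(x) dx. When x = 0, u = 1; when x = log(4), u = 4.
The integral becomes ∫ sin(u) du from 1 to 4, with antiderivative -cos(u).
Back in x: F(x) = -cos(exp(x)).
Then F(log(4)) - F(0) = (-cos(4)) - (-cos(1)) = cos(1) - cos(4).

cos(1) - cos(4)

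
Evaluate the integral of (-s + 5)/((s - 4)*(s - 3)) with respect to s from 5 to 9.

Factor the denominator: s**2 - 7*s + 12 = (s - 3)(s - 4).
Partial fractions: (-s + 5)/((s - 4)*(s - 3)) = -2/(s - 3) + 1/(s - 4).
An antiderivative is F(s) = log(s - 4) - 2*log(s - 3).
Then F(9) - F(5) = (log(5/36)) - (-log(4)) = log(5/9).

log(5/9)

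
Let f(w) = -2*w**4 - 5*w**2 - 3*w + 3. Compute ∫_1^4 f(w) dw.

-5277/10

By the power rule, an antiderivative is F(w) = -2*w**5/5 - 5*w**3/3 - 3*w**2/2 + 3*w.
Then F(4) - F(1) = (-7924/15) - (-17/30) = -5277/10.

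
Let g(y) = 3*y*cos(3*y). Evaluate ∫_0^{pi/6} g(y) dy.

-1/3 + pi/6

Integrate by parts once (u = y, dv = 3*cos(3*y) dy).
An antiderivative is F(y) = y*sin(3*y) + cos(3*y)/3.
Then F(pi/6) - F(0) = (pi/6) - (1/3) = -1/3 + pi/6.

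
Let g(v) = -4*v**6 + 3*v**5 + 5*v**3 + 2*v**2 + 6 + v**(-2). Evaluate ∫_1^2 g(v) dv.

By the power rule, an antiderivative is F(v) = -4*v**7/7 + v**6/2 + 5*v**4/4 + 2*v**3/3 + 6*v - 1/v.
Then F(2) - F(1) = (-181/42) - (575/84) = -937/84.

-937/84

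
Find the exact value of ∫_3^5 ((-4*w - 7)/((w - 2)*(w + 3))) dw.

Factor the denominator: w**2 + w - 6 = (w + 3)(w - 2).
Partial fractions: (-4*w - 7)/((w - 2)*(w + 3)) = -1/(w + 3) - 3/(w - 2).
An antiderivative is F(w) = -3*log(w - 2) - log(w + 3).
Then F(5) - F(3) = (-3*log(3) - 3*log(2)) - (-log(6)) = -log(36).

-log(36)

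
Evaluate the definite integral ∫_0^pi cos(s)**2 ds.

Use the identity cos^2(s) = (1 + cos(2*s))/2.
An antiderivative is F(s) = s/2 + sin(2*s)/4.
Then F(pi) - F(0) = (pi/2) - (0) = pi/2.

pi/2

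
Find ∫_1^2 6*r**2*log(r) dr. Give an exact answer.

Integrate by parts once (u = ln r, dv = 6*r**2 dr).
An antiderivative is F(r) = 2*r**3*(3*log(r) - 1)/3.
Then F(2) - F(1) = (-16/3 + 16*log(2)) - (-2/3) = -14/3 + 16*log(2).

-14/3 + 16*log(2)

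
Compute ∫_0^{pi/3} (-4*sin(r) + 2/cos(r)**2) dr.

An antiderivative is F(r) = 4*cos(r) + 2*tan(r).
Then F(pi/3) - F(0) = (2 + 2*sqrt(3)) - (4) = -2 + 2*sqrt(3).

-2 + 2*sqrt(3)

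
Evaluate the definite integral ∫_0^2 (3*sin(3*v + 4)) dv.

cos(4) - cos(10)

Let u = 3*v + 4, so du = 3 dv. When v = 0, u = 4; when v = 2, u = 10.
The integral becomes ∫ sin(u) du from 4 to 10, with antiderivative -cos(u).
Back in v: F(v) = -cos(3*v + 4).
Then F(2) - F(0) = (-cos(10)) - (-cos(4)) = cos(4) - cos(10).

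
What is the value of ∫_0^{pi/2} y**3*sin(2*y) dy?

pi*(-6 + pi**2)/16

Integrate by parts 3 times (u = y^3, dv = sin(2*y) dy).
An antiderivative is F(y) = -y**3*cos(2*y)/2 + 3*y**2*sin(2*y)/4 + 3*y*cos(2*y)/4 - 3*sin(2*y)/8.
Then F(pi/2) - F(0) = (pi*(-6 + pi**2)/16) - (0) = pi*(-6 + pi**2)/16.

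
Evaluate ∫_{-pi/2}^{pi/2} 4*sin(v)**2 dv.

2*pi

Use the identity sin^2(v) = (1 - cos(2*v))/2.
An antiderivative is F(v) = 2*v - sin(2*v).
Then F(pi/2) - F(-pi/2) = (pi) - (-pi) = 2*pi.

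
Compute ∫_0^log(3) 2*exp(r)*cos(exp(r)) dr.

-2*sin(1) + 2*sin(3)

Let u = exp(r), so du = exp(r) dr. When r = 0, u = 1; when r = log(3), u = 3.
The integral becomes 2·∫ cos(u) du from 1 to 3, with antiderivative 2*sin(u).
Back in r: F(r) = 2*sin(exp(r)).
Then F(log(3)) - F(0) = (2*sin(3)) - (2*sin(1)) = -2*sin(1) + 2*sin(3).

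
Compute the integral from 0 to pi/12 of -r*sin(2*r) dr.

Integrate by parts once (u = r, dv = -sin(2*r) dr).
An antiderivative is F(r) = r*cos(2*r)/2 - sin(2*r)/4.
Then F(pi/12) - F(0) = (-1/8 + sqrt(3)*pi/48) - (0) = -1/8 + sqrt(3)*pi/48.

-1/8 + sqrt(3)*pi/48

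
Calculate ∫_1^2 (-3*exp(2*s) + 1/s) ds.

An antiderivative is F(s) = -3*exp(2*s)/2 + log(s).
Then F(2) - F(1) = (-3*exp(4)/2 + log(2)) - (-3*exp(2)/2) = -3*exp(4)/2 + log(2) + 3*exp(2)/2.

-3*exp(4)/2 + log(2) + 3*exp(2)/2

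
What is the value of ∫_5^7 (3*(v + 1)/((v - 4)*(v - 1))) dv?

2*log(2) + 3*log(3)

Factor the denominator: v**2 - 5*v + 4 = (v - 1)(v - 4).
Partial fractions: 3*(v + 1)/((v - 4)*(v - 1)) = -2/(v - 1) + 5/(v - 4).
An antiderivative is F(v) = 5*log(v - 4) - 2*log(v - 1).
Then F(7) - F(5) = (log(27/4)) - (-log(16)) = 2*log(2) + 3*log(3).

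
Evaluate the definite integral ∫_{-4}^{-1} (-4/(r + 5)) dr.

An antiderivative is F(r) = -4*log(r + 5).
Then F(-1) - F(-4) = (-8*log(2)) - (0) = -8*log(2).

-8*log(2)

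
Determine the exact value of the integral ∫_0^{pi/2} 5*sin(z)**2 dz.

5*pi/4

Use the identity sin^2(z) = (1 - cos(2*z))/2.
An antiderivative is F(z) = 5*z/2 - 5*sin(2*z)/4.
Then F(pi/2) - F(0) = (5*pi/4) - (0) = 5*pi/4.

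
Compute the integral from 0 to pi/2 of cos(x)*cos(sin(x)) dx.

Let u = sin(x), so du = cos(x) dx. When x = 0, u = 0; when x = pi/2, u = 1.
The integral becomes ∫ cos(u) du from 0 to 1, with antiderivative sin(u).
Back in x: F(x) = sin(sin(x)).
Then F(pi/2) - F(0) = (sin(1)) - (0) = sin(1).

sin(1)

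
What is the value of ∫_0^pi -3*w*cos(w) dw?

Integrate by parts once (u = w, dv = -3*cos(w) dw).
An antiderivative is F(w) = -3*w*sin(w) - 3*cos(w).
Then F(pi) - F(0) = (3) - (-3) = 6.

6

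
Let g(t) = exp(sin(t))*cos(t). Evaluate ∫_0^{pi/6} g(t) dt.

-1 + exp(1/2)

Let u = sin(t), so du = cos(t) dt. When t = 0, u = 0; when t = pi/6, u = 1/2.
The integral becomes ∫ exp(u) du from 0 to 1/2, with antiderivative exp(u).
Back in t: F(t) = exp(sin(t)).
Then F(pi/6) - F(0) = (exp(1/2)) - (1) = -1 + exp(1/2).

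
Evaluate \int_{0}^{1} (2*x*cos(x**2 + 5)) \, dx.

sin(6) - sin(5)

Let u = x**2 + 5, so du = 2*x dx. When x = 0, u = 5; when x = 1, u = 6.
The integral becomes ∫ cos(u) du from 5 to 6, with antiderivative sin(u).
Back in x: F(x) = sin(x**2 + 5).
Then F(1) - F(0) = (sin(6)) - (sin(5)) = sin(6) - sin(5).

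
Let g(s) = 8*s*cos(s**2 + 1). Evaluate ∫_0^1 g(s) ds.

Let u = s**2 + 1, so du = 2*s ds. When s = 0, u = 1; when s = 1, u = 2.
The integral becomes 4·∫ cos(u) du from 1 to 2, with antiderivative 4*sin(u).
Back in s: F(s) = 4*sin(s**2 + 1).
Then F(1) - F(0) = (4*sin(2)) - (4*sin(1)) = -4*sin(1) + 4*sin(2).

-4*sin(1) + 4*sin(2)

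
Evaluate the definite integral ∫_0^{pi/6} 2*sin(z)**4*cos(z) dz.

Let u = sin(z), so du = cos(z) dz. When z = 0, u = 0; when z = pi/6, u = 1/2.
The integral becomes 2·∫ u**4 du from 0 to 1/2, with antiderivative 2*u**5/5.
Back in z: F(z) = 2*sin(z)**5/5.
Then F(pi/6) - F(0) = (1/80) - (0) = 1/80.

1/80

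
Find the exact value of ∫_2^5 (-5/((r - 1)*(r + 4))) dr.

Factor the denominator: r**2 + 3*r - 4 = (r + 4)(r - 1).
Partial fractions: -5/((r - 1)*(r + 4)) = 1/(r + 4) - 1/(r - 1).
An antiderivative is F(r) = -log(r - 1) + log(r + 4).
Then F(5) - F(2) = (log(9/4)) - (log(6)) = log(3/8).

log(3/8)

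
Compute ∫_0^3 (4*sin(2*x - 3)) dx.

Let u = 2*x - 3, so du = 2 dx. When x = 0, u = -3; when x = 3, u = 3.
The integral becomes 2·∫ sin(u) du from -3 to 3, with antiderivative -2*cos(u).
Back in x: F(x) = -2*cos(2*x - 3).
Then F(3) - F(0) = (-2*cos(3)) - (-2*cos(3)) = 0.

0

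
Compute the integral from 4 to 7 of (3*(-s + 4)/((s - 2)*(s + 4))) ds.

Factor the denominator: s**2 + 2*s - 8 = (s + 4)(s - 2).
Partial fractions: 3*(-s + 4)/((s - 2)*(s + 4)) = -4/(s + 4) + 1/(s - 2).
An antiderivative is F(s) = log(s - 2) - 4*log(s + 4).
Then F(7) - F(4) = (-4*log(11) + log(5)) - (-11*log(2)) = -4*log(11) + log(5) + 11*log(2).

-4*log(11) + log(5) + 11*log(2)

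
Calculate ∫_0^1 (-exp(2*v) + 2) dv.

An antiderivative is F(v) = -exp(2*v)/2 + 2*v.
Then F(1) - F(0) = (2 - exp(2)/2) - (-1/2) = 5/2 - exp(2)/2.

5/2 - exp(2)/2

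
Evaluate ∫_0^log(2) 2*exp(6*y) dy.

21

Let u = exp(y), so du = exp(y) dy. When y = 0, u = 1; when y = log(2), u = 2.
The integral becomes 2·∫ u**5 du from 1 to 2, with antiderivative u**6/3.
Back in y: F(y) = exp(6*y)/3.
Then F(log(2)) - F(0) = (64/3) - (1/3) = 21.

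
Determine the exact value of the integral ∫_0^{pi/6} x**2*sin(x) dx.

Integrate by parts twice (u = x^2, dv = sin(x) dx).
An antiderivative is F(x) = -x**2*cos(x) + 2*x*sin(x) + 2*cos(x).
Then F(pi/6) - F(0) = (-sqrt(3)*pi**2/72 + pi/6 + sqrt(3)) - (2) = -2 - sqrt(3)*pi**2/72 + pi/6 + sqrt(3).

-2 - sqrt(3)*pi**2/72 + pi/6 + sqrt(3)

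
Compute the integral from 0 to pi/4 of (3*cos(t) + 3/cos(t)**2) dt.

An antiderivative is F(t) = 3*sin(t) + 3*tan(t).
Then F(pi/4) - F(0) = (3*sqrt(2)/2 + 3) - (0) = 3*sqrt(2)/2 + 3.

3*sqrt(2)/2 + 3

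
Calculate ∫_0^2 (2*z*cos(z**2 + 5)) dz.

Let u = z**2 + 5, so du = 2*z dz. When z = 0, u = 5; when z = 2, u = 9.
The integral becomes ∫ cos(u) du from 5 to 9, with antiderivative sin(u).
Back in z: F(z) = sin(z**2 + 5).
Then F(2) - F(0) = (sin(9)) - (sin(5)) = sin(9) - sin(5).

sin(9) - sin(5)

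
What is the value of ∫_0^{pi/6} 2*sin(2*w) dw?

An antiderivative is F(w) = -cos(2*w).
Then F(pi/6) - F(0) = (-1/2) - (-1) = 1/2.

1/2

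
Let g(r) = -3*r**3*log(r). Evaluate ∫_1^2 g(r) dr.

45/16 - 12*log(2)

Integrate by parts once (u = ln r, dv = -3*r**3 dr).
An antiderivative is F(r) = -3*r**4*(4*log(r) - 1)/16.
Then F(2) - F(1) = (3 - 12*log(2)) - (3/16) = 45/16 - 12*log(2).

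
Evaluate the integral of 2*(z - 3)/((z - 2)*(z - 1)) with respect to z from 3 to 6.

-8*log(2) + 4*log(5)

Factor the denominator: z**2 - 3*z + 2 = (z - 1)(z - 2).
Partial fractions: 2*(z - 3)/((z - 2)*(z - 1)) = 4/(z - 1) - 2/(z - 2).
An antiderivative is F(z) = -2*log(z - 2) + 4*log(z - 1).
Then F(6) - F(3) = (-4*log(2) + 4*log(5)) - (log(16)) = -8*log(2) + 4*log(5).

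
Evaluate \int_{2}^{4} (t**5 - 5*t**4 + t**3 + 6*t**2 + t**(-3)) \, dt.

-4733/32

By the power rule, an antiderivative is F(t) = t**6/6 - t**5 + t**4/4 + 2*t**3 - 1/(2*t**2).
Then F(4) - F(2) = (-14339/96) - (-35/24) = -4733/32.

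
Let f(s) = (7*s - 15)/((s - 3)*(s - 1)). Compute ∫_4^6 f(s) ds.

Factor the denominator: s**2 - 4*s + 3 = (s - 1)(s - 3).
Partial fractions: (7*s - 15)/((s - 3)*(s - 1)) = 4/(s - 1) + 3/(s - 3).
An antiderivative is F(s) = 3*log(s - 3) + 4*log(s - 1).
Then F(6) - F(4) = (3*log(3) + 4*log(5)) - (log(81)) = -log(3) + 4*log(5).

-log(3) + 4*log(5)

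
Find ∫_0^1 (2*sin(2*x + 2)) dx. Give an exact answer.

Let u = 2*x + 2, so du = 2 dx. When x = 0, u = 2; when x = 1, u = 4.
The integral becomes ∫ sin(u) du from 2 to 4, with antiderivative -cos(u).
Back in x: F(x) = -cos(2*x + 2).
Then F(1) - F(0) = (-cos(4)) - (-cos(2)) = cos(2) - cos(4).

cos(2) - cos(4)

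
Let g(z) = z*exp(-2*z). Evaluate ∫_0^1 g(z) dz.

Integrate by parts once (u = z, dv = exp(-2*z) dz).
An antiderivative is F(z) = (-2*z - 1)*exp(-2*z)/4.
Then F(1) - F(0) = (-3*exp(-2)/4) - (-1/4) = (-3 + exp(2))*exp(-2)/4.

(-3 + exp(2))*exp(-2)/4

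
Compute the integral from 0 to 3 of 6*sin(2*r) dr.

Let u = 2*r, so du = 2 dr. When r = 0, u = 0; when r = 3, u = 6.
The integral becomes 3·∫ sin(u) du from 0 to 6, with antiderivative -3*cos(u).
Back in r: F(r) = -3*cos(2*r).
Then F(3) - F(0) = (-3*cos(6)) - (-3) = 3 - 3*cos(6).

3 - 3*cos(6)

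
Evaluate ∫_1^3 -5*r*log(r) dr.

Integrate by parts once (u = ln r, dv = -5*r dr).
An antiderivative is F(r) = -5*r**2*(2*log(r) - 1)/4.
Then F(3) - F(1) = (45/4 - 45*log(3)/2) - (5/4) = 10 - 45*log(3)/2.

10 - 45*log(3)/2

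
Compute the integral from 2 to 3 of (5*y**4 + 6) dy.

By the power rule, an antiderivative is F(y) = y**5 + 6*y.
Then F(3) - F(2) = (261) - (44) = 217.

217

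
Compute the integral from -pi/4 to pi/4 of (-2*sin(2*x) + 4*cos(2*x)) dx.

4

An antiderivative is F(x) = 2*sin(2*x) + cos(2*x).
Then F(pi/4) - F(-pi/4) = (2) - (-2) = 4.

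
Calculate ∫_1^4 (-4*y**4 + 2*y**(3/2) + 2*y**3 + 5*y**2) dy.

By the power rule, an antiderivative is F(y) = 4*y**(5/2)/5 - 4*y**5/5 + y**4/2 + 5*y**3/3.
Then F(4) - F(1) = (-8384/15) - (13/6) = -5611/10.

-5611/10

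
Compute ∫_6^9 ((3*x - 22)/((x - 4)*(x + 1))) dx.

Factor the denominator: x**2 - 3*x - 4 = (x + 1)(x - 4).
Partial fractions: (3*x - 22)/((x - 4)*(x + 1)) = 5/(x + 1) - 2/(x - 4).
An antiderivative is F(x) = -2*log(x - 4) + 5*log(x + 1).
Then F(9) - F(6) = (5*log(2) + 3*log(5)) - (-2*log(2) + 5*log(7)) = -5*log(7) + 3*log(5) + 7*log(2).

-5*log(7) + 3*log(5) + 7*log(2)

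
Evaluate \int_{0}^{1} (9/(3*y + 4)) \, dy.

Let u = 3*y + 4, so du = 3 dy. When y = 0, u = 4; when y = 1, u = 7.
The integral becomes 3·∫ 1/u du from 4 to 7, with antiderivative 3*log(u).
Back in y: F(y) = 3*log(3*y + 4).
Then F(1) - F(0) = (3*log(7)) - (log(64)) = -6*log(2) + 3*log(7).

-6*log(2) + 3*log(7)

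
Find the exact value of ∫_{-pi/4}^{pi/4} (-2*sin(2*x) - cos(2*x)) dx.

An antiderivative is F(x) = -sin(2*x)/2 + cos(2*x).
Then F(pi/4) - F(-pi/4) = (-1/2) - (1/2) = -1.

-1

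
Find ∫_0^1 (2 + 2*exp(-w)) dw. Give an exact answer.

4 - 2*exp(-1)

An antiderivative is F(w) = 2*w - 2*exp(-w).
Then F(1) - F(0) = (2 - 2*exp(-1)) - (-2) = 4 - 2*exp(-1).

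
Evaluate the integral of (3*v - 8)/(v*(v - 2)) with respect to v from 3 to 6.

Factor the denominator: v**2 - 2*v = v(v - 2).
Partial fractions: (3*v - 8)/(v*(v - 2)) = 4/v - 1/(v - 2).
An antiderivative is F(v) = 4*log(v) - log(v - 2).
Then F(6) - F(3) = (2*log(2) + 4*log(3)) - (log(81)) = log(4).

log(4)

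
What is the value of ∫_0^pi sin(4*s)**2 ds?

pi/2

Use the identity sin^2(4*s) = (1 - cos(8*s))/2.
An antiderivative is F(s) = s/2 - sin(8*s)/16.
Then F(pi) - F(0) = (pi/2) - (0) = pi/2.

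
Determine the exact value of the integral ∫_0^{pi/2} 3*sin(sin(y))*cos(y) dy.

3 - 3*cos(1)

Let u = sin(y), so du = cos(y) dy. When y = 0, u = 0; when y = pi/2, u = 1.
The integral becomes 3·∫ sin(u) du from 0 to 1, with antiderivative -3*cos(u).
Back in y: F(y) = -3*cos(sin(y)).
Then F(pi/2) - F(0) = (-3*cos(1)) - (-3) = 3 - 3*cos(1).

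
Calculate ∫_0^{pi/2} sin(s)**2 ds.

pi/4

Use the identity sin^2(s) = (1 - cos(2*s))/2.
An antiderivative is F(s) = s/2 - sin(2*s)/4.
Then F(pi/2) - F(0) = (pi/4) - (0) = pi/4.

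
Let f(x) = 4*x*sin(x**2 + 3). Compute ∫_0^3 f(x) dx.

2*cos(3) - 2*cos(12)

Let u = x**2 + 3, so du = 2*x dx. When x = 0, u = 3; when x = 3, u = 12.
The integral becomes 2·∫ sin(u) du from 3 to 12, with antiderivative -2*cos(u).
Back in x: F(x) = -2*cos(x**2 + 3).
Then F(3) - F(0) = (-2*cos(12)) - (-2*cos(3)) = 2*cos(3) - 2*cos(12).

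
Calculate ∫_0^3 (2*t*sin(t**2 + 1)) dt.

cos(1) - cos(10)

Let u = t**2 + 1, so du = 2*t dt. When t = 0, u = 1; when t = 3, u = 10.
The integral becomes ∫ sin(u) du from 1 to 10, with antiderivative -cos(u).
Back in t: F(t) = -cos(t**2 + 1).
Then F(3) - F(0) = (-cos(10)) - (-cos(1)) = cos(1) - cos(10).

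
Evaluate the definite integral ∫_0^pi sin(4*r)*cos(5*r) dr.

Use the identity sin(4*r)cos(5*r) = [sin(9*r) + sin(-r)]/2.
An antiderivative is F(r) = cos(r)/2 - cos(9*r)/18.
Then F(pi) - F(0) = (-4/9) - (4/9) = -8/9.

-8/9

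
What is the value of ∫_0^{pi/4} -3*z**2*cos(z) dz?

3*sqrt(2)*(-8*pi - pi**2 + 32)/32

Integrate by parts twice (u = z^2, dv = -3*cos(z) dz).
An antiderivative is F(z) = -3*z**2*sin(z) - 6*z*cos(z) + 6*sin(z).
Then F(pi/4) - F(0) = (3*sqrt(2)*(-8*pi - pi**2 + 32)/32) - (0) = 3*sqrt(2)*(-8*pi - pi**2 + 32)/32.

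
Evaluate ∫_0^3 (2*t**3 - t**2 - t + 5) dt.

42

By the power rule, an antiderivative is F(t) = t**4/2 - t**3/3 - t**2/2 + 5*t.
Then F(3) - F(0) = (42) - (0) = 42.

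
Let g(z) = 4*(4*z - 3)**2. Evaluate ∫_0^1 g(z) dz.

28/3

Let u = 4*z - 3, so du = 4 dz. When z = 0, u = -3; when z = 1, u = 1.
The integral becomes ∫ u**2 du from -3 to 1, with antiderivative u**3/3.
Back in z: F(z) = (4*z - 3)**3/3.
Then F(1) - F(0) = (1/3) - (-9) = 28/3.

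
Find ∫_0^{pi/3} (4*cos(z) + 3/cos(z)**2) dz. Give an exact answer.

An antiderivative is F(z) = 4*sin(z) + 3*tan(z).
Then F(pi/3) - F(0) = (5*sqrt(3)) - (0) = 5*sqrt(3).

5*sqrt(3)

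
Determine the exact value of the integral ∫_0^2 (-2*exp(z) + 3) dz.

8 - 2*exp(2)

An antiderivative is F(z) = 3*z - 2*exp(z).
Then F(2) - F(0) = (6 - 2*exp(2)) - (-2) = 8 - 2*exp(2).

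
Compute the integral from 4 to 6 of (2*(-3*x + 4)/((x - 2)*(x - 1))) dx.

-2*log(5) - 4*log(2) + 2*log(3)

Factor the denominator: x**2 - 3*x + 2 = (x - 1)(x - 2).
Partial fractions: 2*(-3*x + 4)/((x - 2)*(x - 1)) = -2/(x - 1) - 4/(x - 2).
An antiderivative is F(x) = -4*log(x - 2) - 2*log(x - 1).
Then F(6) - F(4) = (-8*log(2) - 2*log(5)) - (-4*log(2) - 2*log(3)) = -2*log(5) - 4*log(2) + 2*log(3).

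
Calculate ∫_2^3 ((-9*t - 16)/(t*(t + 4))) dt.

Factor the denominator: t**2 + 4*t = (t + 4)t.
Partial fractions: (-9*t - 16)/(t*(t + 4)) = -5/(t + 4) - 4/t.
An antiderivative is F(t) = -4*log(t) - 5*log(t + 4).
Then F(3) - F(2) = (-5*log(7) - 4*log(3)) - (-9*log(2) - 5*log(3)) = -5*log(7) + log(3) + 9*log(2).

-5*log(7) + log(3) + 9*log(2)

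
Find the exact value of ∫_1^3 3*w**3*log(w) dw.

-15 + 243*log(3)/4

Integrate by parts once (u = ln w, dv = 3*w**3 dw).
An antiderivative is F(w) = 3*w**4*(4*log(w) - 1)/16.
Then F(3) - F(1) = (-243/16 + 243*log(3)/4) - (-3/16) = -15 + 243*log(3)/4.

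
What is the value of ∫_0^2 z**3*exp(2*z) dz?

3/8 + 17*exp(4)/8

Integrate by parts 3 times (u = z^3, dv = exp(2*z) dz).
An antiderivative is F(z) = (4*z**3 - 6*z**2 + 6*z - 3)*exp(2*z)/8.
Then F(2) - F(0) = (17*exp(4)/8) - (-3/8) = 3/8 + 17*exp(4)/8.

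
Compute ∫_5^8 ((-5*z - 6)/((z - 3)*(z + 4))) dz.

-3*log(5) - log(2) + 2*log(3)

Factor the denominator: z**2 + z - 12 = (z + 4)(z - 3).
Partial fractions: (-5*z - 6)/((z - 3)*(z + 4)) = -2/(z + 4) - 3/(z - 3).
An antiderivative is F(z) = -3*log(z - 3) - 2*log(z + 4).
Then F(8) - F(5) = (-3*log(5) - 4*log(2) - 2*log(3)) - (-4*log(3) - 3*log(2)) = -3*log(5) - log(2) + 2*log(3).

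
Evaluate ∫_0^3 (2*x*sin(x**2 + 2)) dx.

Let u = x**2 + 2, so du = 2*x dx. When x = 0, u = 2; when x = 3, u = 11.
The integral becomes ∫ sin(u) du from 2 to 11, with antiderivative -cos(u).
Back in x: F(x) = -cos(x**2 + 2).
Then F(3) - F(0) = (-cos(11)) - (-cos(2)) = cos(2) - cos(11).

cos(2) - cos(11)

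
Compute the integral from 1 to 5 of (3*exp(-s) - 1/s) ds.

-log(5) - 3*exp(-5) + 3*exp(-1)

An antiderivative is F(s) = -log(s) - 3*exp(-s).
Then F(5) - F(1) = (-log(5) - 3*exp(-5)) - (-3*exp(-1)) = -log(5) - 3*exp(-5) + 3*exp(-1).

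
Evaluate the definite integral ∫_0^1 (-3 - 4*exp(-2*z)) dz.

-5 + 2*exp(-2)

An antiderivative is F(z) = -3*z + 2*exp(-2*z).
Then F(1) - F(0) = (-3 + 2*exp(-2)) - (2) = -5 + 2*exp(-2).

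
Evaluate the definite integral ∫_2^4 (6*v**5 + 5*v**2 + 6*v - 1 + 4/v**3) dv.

99833/24

By the power rule, an antiderivative is F(v) = v**6 + 5*v**3/3 + 3*v**2 - v - 2/v**2.
Then F(4) - F(2) = (101917/24) - (521/6) = 99833/24.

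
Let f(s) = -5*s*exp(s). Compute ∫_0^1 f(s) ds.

Integrate by parts once (u = s, dv = -5*exp(s) ds).
An antiderivative is F(s) = (-5*s + 5)*exp(s).
Then F(1) - F(0) = (0) - (5) = -5.

-5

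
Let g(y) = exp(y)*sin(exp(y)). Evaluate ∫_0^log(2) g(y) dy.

-cos(2) + cos(1)

Let u = exp(y), so du = exp(y) dy. When y = 0, u = 1; when y = log(2), u = 2.
The integral becomes ∫ sin(u) du from 1 to 2, with antiderivative -cos(u).
Back in y: F(y) = -cos(exp(y)).
Then F(log(2)) - F(0) = (-cos(2)) - (-cos(1)) = -cos(2) + cos(1).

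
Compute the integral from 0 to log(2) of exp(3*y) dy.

7/3

Let u = exp(y), so du = exp(y) dy. When y = 0, u = 1; when y = log(2), u = 2.
The integral becomes ∫ u**2 du from 1 to 2, with antiderivative u**3/3.
Back in y: F(y) = exp(3*y)/3.
Then F(log(2)) - F(0) = (8/3) - (1/3) = 7/3.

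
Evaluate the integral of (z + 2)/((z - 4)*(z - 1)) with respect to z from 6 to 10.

log(5)

Factor the denominator: z**2 - 5*z + 4 = (z - 1)(z - 4).
Partial fractions: (z + 2)/((z - 4)*(z - 1)) = -1/(z - 1) + 2/(z - 4).
An antiderivative is F(z) = 2*log(z - 4) - log(z - 1).
Then F(10) - F(6) = (log(4)) - (log(4/5)) = log(5).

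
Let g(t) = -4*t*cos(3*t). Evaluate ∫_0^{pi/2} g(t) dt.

Integrate by parts once (u = t, dv = -4*cos(3*t) dt).
An antiderivative is F(t) = -4*t*sin(3*t)/3 - 4*cos(3*t)/9.
Then F(pi/2) - F(0) = (2*pi/3) - (-4/9) = 4/9 + 2*pi/3.

4/9 + 2*pi/3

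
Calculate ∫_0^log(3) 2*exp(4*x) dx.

40

Let u = exp(x), so du = exp(x) dx. When x = 0, u = 1; when x = log(3), u = 3.
The integral becomes 2·∫ u**3 du from 1 to 3, with antiderivative u**4/2.
Back in x: F(x) = exp(4*x)/2.
Then F(log(3)) - F(0) = (81/2) - (1/2) = 40.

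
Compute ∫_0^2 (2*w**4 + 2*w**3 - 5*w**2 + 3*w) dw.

By the power rule, an antiderivative is F(w) = 2*w**5/5 + w**4/2 - 5*w**3/3 + 3*w**2/2.
Then F(2) - F(0) = (202/15) - (0) = 202/15.

202/15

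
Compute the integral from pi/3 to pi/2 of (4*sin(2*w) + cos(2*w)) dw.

An antiderivative is F(w) = sin(2*w)/2 - 2*cos(2*w).
Then F(pi/2) - F(pi/3) = (2) - (sqrt(3)/4 + 1) = 1 - sqrt(3)/4.

1 - sqrt(3)/4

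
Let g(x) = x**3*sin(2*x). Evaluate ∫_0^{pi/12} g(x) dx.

-3/16 - sqrt(3)*pi**3/6912 + pi**2/384 + sqrt(3)*pi/32

Integrate by parts 3 times (u = x^3, dv = sin(2*x) dx).
An antiderivative is F(x) = -x**3*cos(2*x)/2 + 3*x**2*sin(2*x)/4 + 3*x*cos(2*x)/4 - 3*sin(2*x)/8.
Then F(pi/12) - F(0) = (-3/16 - sqrt(3)*pi**3/6912 + pi**2/384 + sqrt(3)*pi/32) - (0) = -3/16 - sqrt(3)*pi**3/6912 + pi**2/384 + sqrt(3)*pi/32.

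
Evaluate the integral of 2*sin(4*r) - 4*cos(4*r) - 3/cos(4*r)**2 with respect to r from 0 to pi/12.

1/4 - 5*sqrt(3)/4

An antiderivative is F(r) = -sin(4*r) - cos(4*r)/2 - 3*tan(4*r)/4.
Then F(pi/12) - F(0) = (-5*sqrt(3)/4 - 1/4) - (-1/2) = 1/4 - 5*sqrt(3)/4.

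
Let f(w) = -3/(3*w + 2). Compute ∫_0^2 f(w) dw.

-log(4)

An antiderivative is F(w) = -log(3*w + 2).
Then F(2) - F(0) = (-log(8)) - (-log(2)) = -log(4).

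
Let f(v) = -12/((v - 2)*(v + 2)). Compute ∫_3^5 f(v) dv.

-3*log(5) - 3*log(3) + 3*log(7)

Factor the denominator: v**2 - 4 = (v + 2)(v - 2).
Partial fractions: -12/((v - 2)*(v + 2)) = 3/(v + 2) - 3/(v - 2).
An antiderivative is F(v) = -3*log(v - 2) + 3*log(v + 2).
Then F(5) - F(3) = (-3*log(3) + 3*log(7)) - (3*log(5)) = -3*log(5) - 3*log(3) + 3*log(7).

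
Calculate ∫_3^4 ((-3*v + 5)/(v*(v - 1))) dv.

Factor the denominator: v**2 - v = v(v - 1).
Partial fractions: (-3*v + 5)/(v*(v - 1)) = -5/v + 2/(v - 1).
An antiderivative is F(v) = -5*log(v) + 2*log(v - 1).
Then F(4) - F(3) = (-10*log(2) + 2*log(3)) - (-5*log(3) + 2*log(2)) = -12*log(2) + 7*log(3).

-12*log(2) + 7*log(3)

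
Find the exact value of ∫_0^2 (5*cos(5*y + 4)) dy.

-sin(4) + sin(14)

Let u = 5*y + 4, so du = 5 dy. When y = 0, u = 4; when y = 2, u = 14.
The integral becomes ∫ cos(u) du from 4 to 14, with antiderivative sin(u).
Back in y: F(y) = sin(5*y + 4).
Then F(2) - F(0) = (sin(14)) - (sin(4)) = -sin(4) + sin(14).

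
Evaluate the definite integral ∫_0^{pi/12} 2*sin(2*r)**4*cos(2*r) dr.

1/160

Let u = sin(2*r), so du = 2*cos(2*r) dr. When r = 0, u = 0; when r = pi/12, u = 1/2.
The integral becomes ∫ u**4 du from 0 to 1/2, with antiderivative u**5/5.
Back in r: F(r) = sin(2*r)**5/5.
Then F(pi/12) - F(0) = (1/160) - (0) = 1/160.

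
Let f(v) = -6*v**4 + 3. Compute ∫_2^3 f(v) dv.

-1251/5

By the power rule, an antiderivative is F(v) = -6*v**5/5 + 3*v.
Then F(3) - F(2) = (-1413/5) - (-162/5) = -1251/5.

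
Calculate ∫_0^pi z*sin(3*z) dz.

Integrate by parts once (u = z, dv = sin(3*z) dz).
An antiderivative is F(z) = -z*cos(3*z)/3 + sin(3*z)/9.
Then F(pi) - F(0) = (pi/3) - (0) = pi/3.

pi/3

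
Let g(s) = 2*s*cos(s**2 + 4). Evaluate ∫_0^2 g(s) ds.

Let u = s**2 + 4, so du = 2*s ds. When s = 0, u = 4; when s = 2, u = 8.
The integral becomes ∫ cos(u) du from 4 to 8, with antiderivative sin(u).
Back in s: F(s) = sin(s**2 + 4).
Then F(2) - F(0) = (sin(8)) - (sin(4)) = -sin(4) + sin(8).

-sin(4) + sin(8)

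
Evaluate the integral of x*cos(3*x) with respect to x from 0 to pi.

-2/9

Integrate by parts once (u = x, dv = cos(3*x) dx).
An antiderivative is F(x) = x*sin(3*x)/3 + cos(3*x)/9.
Then F(pi) - F(0) = (-1/9) - (1/9) = -2/9.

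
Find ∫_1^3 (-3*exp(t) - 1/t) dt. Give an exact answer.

An antiderivative is F(t) = -3*exp(t) - log(t).
Then F(3) - F(1) = (-3*exp(3) - log(3)) - (-3*exp(1)) = -3*exp(3) - log(3) + 3*exp(1).

-3*exp(3) - log(3) + 3*exp(1)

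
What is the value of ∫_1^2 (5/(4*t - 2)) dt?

5*log(3)/4

An antiderivative is F(t) = 5*log(4*t - 2)/4.
Then F(2) - F(1) = (5*log(6)/4) - (5*log(2)/4) = 5*log(3)/4.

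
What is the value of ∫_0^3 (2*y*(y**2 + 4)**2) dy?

Let u = y**2 + 4, so du = 2*y dy. When y = 0, u = 4; when y = 3, u = 13.
The integral becomes ∫ u**2 du from 4 to 13, with antiderivative u**3/3.
Back in y: F(y) = (y**2 + 4)**3/3.
Then F(3) - F(0) = (2197/3) - (64/3) = 711.

711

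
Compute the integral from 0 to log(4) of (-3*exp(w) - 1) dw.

-9 - log(4)

An antiderivative is F(w) = -w - 3*exp(w).
Then F(log(4)) - F(0) = (-12 - log(4)) - (-3) = -9 - log(4).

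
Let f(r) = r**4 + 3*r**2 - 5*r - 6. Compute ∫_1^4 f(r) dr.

2121/10

By the power rule, an antiderivative is F(r) = r**5/5 + r**3 - 5*r**2/2 - 6*r.
Then F(4) - F(1) = (1024/5) - (-73/10) = 2121/10.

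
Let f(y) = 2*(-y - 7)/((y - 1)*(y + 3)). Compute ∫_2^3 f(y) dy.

Factor the denominator: y**2 + 2*y - 3 = (y + 3)(y - 1).
Partial fractions: 2*(-y - 7)/((y - 1)*(y + 3)) = 2/(y + 3) - 4/(y - 1).
An antiderivative is F(y) = -4*log(y - 1) + 2*log(y + 3).
Then F(3) - F(2) = (log(9/4)) - (log(25)) = log(9/100).

log(9/100)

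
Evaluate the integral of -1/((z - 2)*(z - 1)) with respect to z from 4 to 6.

log(5/6)

Factor the denominator: z**2 - 3*z + 2 = (z - 1)(z - 2).
Partial fractions: -1/((z - 2)*(z - 1)) = 1/(z - 1) - 1/(z - 2).
An antiderivative is F(z) = -log(z - 2) + log(z - 1).
Then F(6) - F(4) = (log(5/4)) - (log(3/2)) = log(5/6).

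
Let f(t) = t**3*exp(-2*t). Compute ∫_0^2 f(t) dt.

Integrate by parts 3 times (u = t^3, dv = exp(-2*t) dt).
An antiderivative is F(t) = (-4*t**3 - 6*t**2 - 6*t - 3)*exp(-2*t)/8.
Then F(2) - F(0) = (-71*exp(-4)/8) - (-3/8) = 3/8 - 71*exp(-4)/8.

3/8 - 71*exp(-4)/8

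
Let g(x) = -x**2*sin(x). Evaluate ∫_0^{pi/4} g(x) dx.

-sqrt(2) - sqrt(2)*pi/4 + sqrt(2)*pi**2/32 + 2

Integrate by parts twice (u = x^2, dv = -sin(x) dx).
An antiderivative is F(x) = x**2*cos(x) - 2*x*sin(x) - 2*cos(x).
Then F(pi/4) - F(0) = (sqrt(2)*(-32 - 8*pi + pi**2)/32) - (-2) = -sqrt(2) - sqrt(2)*pi/4 + sqrt(2)*pi**2/32 + 2.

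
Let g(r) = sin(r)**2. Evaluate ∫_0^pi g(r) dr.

pi/2

Use the identity sin^2(r) = (1 - cos(2*r))/2.
An antiderivative is F(r) = r/2 - sin(2*r)/4.
Then F(pi) - F(0) = (pi/2) - (0) = pi/2.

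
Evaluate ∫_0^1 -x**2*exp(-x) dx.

-2 + 5*exp(-1)

Integrate by parts twice (u = x^2, dv = -exp(-x) dx).
An antiderivative is F(x) = (x**2 + 2*x + 2)*exp(-x).
Then F(1) - F(0) = (5*exp(-1)) - (2) = -2 + 5*exp(-1).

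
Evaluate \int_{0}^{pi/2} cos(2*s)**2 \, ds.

pi/4

Use the identity cos^2(2*s) = (1 + cos(4*s))/2.
An antiderivative is F(s) = s/2 + sin(4*s)/8.
Then F(pi/2) - F(0) = (pi/4) - (0) = pi/4.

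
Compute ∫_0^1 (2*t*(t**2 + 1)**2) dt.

Let u = t**2 + 1, so du = 2*t dt. When t = 0, u = 1; when t = 1, u = 2.
The integral becomes ∫ u**2 du from 1 to 2, with antiderivative u**3/3.
Back in t: F(t) = (t**2 + 1)**3/3.
Then F(1) - F(0) = (8/3) - (1/3) = 7/3.

7/3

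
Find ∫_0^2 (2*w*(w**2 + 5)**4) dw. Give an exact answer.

Let u = w**2 + 5, so du = 2*w dw. When w = 0, u = 5; when w = 2, u = 9.
The integral becomes ∫ u**4 du from 5 to 9, with antiderivative u**5/5.
Back in w: F(w) = (w**2 + 5)**5/5.
Then F(2) - F(0) = (59049/5) - (625) = 55924/5.

55924/5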